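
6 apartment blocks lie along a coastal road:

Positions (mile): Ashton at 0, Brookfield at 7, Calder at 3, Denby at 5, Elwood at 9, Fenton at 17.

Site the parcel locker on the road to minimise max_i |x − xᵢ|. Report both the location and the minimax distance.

location 8.5, max distance 8.5

The 1-center on a line is the midpoint of the two extreme points: leftmost at 0, rightmost at 17.
Optimal location = (0 + 17)/2 = 8.5; maximum distance = (17 − 0)/2 = 8.5.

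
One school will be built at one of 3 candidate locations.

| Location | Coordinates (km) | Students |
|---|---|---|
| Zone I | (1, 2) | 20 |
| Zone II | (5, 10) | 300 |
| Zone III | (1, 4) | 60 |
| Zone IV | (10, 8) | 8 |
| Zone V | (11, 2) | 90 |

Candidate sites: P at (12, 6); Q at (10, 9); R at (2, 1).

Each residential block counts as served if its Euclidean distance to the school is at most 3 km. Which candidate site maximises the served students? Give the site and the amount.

R, covering 20

Coverage radius r = 3 km; a point is covered iff (Δx)²+(Δy)² ≤ 3² = 9.
  P (12, 6): covers {Zone IV} → 8
  Q (10, 9): covers {Zone IV} → 8
  R (2, 1): covers {Zone I} → 20
Maximum coverage at R: 20 students.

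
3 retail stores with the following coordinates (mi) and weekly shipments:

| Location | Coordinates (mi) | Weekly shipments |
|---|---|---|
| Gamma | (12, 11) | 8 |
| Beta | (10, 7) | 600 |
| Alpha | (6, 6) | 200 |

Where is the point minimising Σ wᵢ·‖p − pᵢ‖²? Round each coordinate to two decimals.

The minimiser of Σwᵢ‖p−pᵢ‖² is the weighted centroid p* = (Σwᵢpᵢ)/(Σwᵢ).
Σwᵢ = 808.
Σwᵢxᵢ = 8·12 + 600·10 + 200·6 = 7296.
Σwᵢyᵢ = 8·11 + 600·7 + 200·6 = 5488.
x* = 7296/808 = 9.03, y* = 5488/808 = 6.79.

(9.03, 6.79)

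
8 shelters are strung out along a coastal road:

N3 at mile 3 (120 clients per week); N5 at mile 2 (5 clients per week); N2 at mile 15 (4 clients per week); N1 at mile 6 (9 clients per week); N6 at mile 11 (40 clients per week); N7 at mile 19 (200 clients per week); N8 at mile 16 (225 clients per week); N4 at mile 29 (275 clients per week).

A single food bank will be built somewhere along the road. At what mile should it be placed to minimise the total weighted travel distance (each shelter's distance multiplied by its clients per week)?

For a sum of weighted absolute distances on a line, the optimum is the weighted median (not the mean). Total weight W = 878; half-weight = 439.
Sort by position and accumulate weight:
  mile 2 (N5, w=5) → cum 5
  mile 3 (N3, w=120) → cum 125
  mile 6 (N1, w=9) → cum 134
  mile 11 (N6, w=40) → cum 174
  mile 15 (N2, w=4) → cum 178
  mile 16 (N8, w=225) → cum 403
  mile 19 (N7, w=200) → cum 603  ≥ 439 → median here
  mile 29 (N4, w=275) → cum 878
Optimal location: mile 19.

x = 19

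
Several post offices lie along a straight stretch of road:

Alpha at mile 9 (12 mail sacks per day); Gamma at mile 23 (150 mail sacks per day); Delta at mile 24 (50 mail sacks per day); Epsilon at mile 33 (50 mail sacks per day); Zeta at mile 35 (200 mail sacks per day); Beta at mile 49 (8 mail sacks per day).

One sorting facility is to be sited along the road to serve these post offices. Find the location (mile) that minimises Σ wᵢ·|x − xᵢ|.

For a sum of weighted absolute distances on a line, the optimum is the weighted median (not the mean). Total weight W = 470; half-weight = 235.
Sort by position and accumulate weight:
  mile 9 (Alpha, w=12) → cum 12
  mile 23 (Gamma, w=150) → cum 162
  mile 24 (Delta, w=50) → cum 212
  mile 33 (Epsilon, w=50) → cum 262  ≥ 235 → median here
  mile 35 (Zeta, w=200) → cum 462
  mile 49 (Beta, w=8) → cum 470
Optimal location: mile 33.

x = 33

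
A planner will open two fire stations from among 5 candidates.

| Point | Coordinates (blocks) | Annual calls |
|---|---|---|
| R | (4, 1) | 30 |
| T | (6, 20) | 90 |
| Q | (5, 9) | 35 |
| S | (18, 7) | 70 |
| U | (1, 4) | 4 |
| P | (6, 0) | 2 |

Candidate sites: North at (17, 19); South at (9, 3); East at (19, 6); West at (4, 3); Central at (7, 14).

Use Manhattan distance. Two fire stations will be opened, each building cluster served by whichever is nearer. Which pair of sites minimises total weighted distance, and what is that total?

{East, Central}, total 1589

Evaluate every pair (each demand assigned to the nearer of the two):
  {East, Central}: total = 1589
  {South, Central}: total = 2043
  {East, West}: total = 2181
  {West, Central}: total = 2221
  {North, West}: total = 2321
  {North, Central}: total = 2359
  {North, East}: total = 2533
  {South, East}: total = 2548
  {North, South}: total = 2598
  {South, West}: total = 2951
Best pair: {East, Central} with total 1589.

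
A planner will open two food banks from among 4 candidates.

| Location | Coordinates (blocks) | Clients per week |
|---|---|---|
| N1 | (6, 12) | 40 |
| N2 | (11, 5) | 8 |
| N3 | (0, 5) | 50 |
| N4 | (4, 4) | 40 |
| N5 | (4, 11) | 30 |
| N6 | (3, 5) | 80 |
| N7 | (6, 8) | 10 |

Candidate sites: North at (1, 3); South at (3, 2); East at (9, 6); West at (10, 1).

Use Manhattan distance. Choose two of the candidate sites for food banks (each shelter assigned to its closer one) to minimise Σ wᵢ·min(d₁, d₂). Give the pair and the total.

Evaluate every pair (each demand assigned to the nearer of the two):
  {North, East}: total = 1364
  {South, East}: total = 1394
  {North, South}: total = 1508
  {South, West}: total = 1610
  {North, West}: total = 1660
  {East, West}: total = 2074
Best pair: {North, East} with total 1364.

{North, East}, total 1364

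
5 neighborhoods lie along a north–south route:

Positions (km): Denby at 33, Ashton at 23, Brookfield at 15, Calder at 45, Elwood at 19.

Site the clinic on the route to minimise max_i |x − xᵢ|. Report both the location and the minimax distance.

location 30, max distance 15

The 1-center on a line is the midpoint of the two extreme points: leftmost at 15, rightmost at 45.
Optimal location = (15 + 45)/2 = 30; maximum distance = (45 − 15)/2 = 15.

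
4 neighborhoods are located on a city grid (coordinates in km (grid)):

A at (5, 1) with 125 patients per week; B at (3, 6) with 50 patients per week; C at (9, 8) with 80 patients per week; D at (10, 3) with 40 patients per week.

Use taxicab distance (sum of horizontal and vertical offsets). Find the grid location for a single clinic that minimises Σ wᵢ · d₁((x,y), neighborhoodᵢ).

Manhattan distance separates: Σwᵢ(|x−xᵢ|+|y−yᵢ|) = Σwᵢ|x−xᵢ| + Σwᵢ|y−yᵢ|, so x and y are optimised independently as 1-D weighted medians.
Total weight W = 295; half = 147.5.
x-coordinate, sorted with cumulative weight:
  x=3 (B, w=50) cum 50
  x=5 (A, w=125) cum 175  ← median
  x=9 (C, w=80) cum 255
  x=10 (D, w=40) cum 295
⇒ x* = 5
y-coordinate, sorted with cumulative weight:
  y=1 (A, w=125) cum 125
  y=3 (D, w=40) cum 165  ← median
  y=6 (B, w=50) cum 215
  y=8 (C, w=80) cum 295
⇒ y* = 3

(5, 3)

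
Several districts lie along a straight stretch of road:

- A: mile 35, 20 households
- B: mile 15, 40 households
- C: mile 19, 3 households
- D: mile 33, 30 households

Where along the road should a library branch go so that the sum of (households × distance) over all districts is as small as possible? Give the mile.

x = 33

For a sum of weighted absolute distances on a line, the optimum is the weighted median (not the mean). Total weight W = 93; half-weight = 46.5.
Sort by position and accumulate weight:
  mile 15 (B, w=40) → cum 40
  mile 19 (C, w=3) → cum 43
  mile 33 (D, w=30) → cum 73  ≥ 46.5 → median here
  mile 35 (A, w=20) → cum 93
Optimal location: mile 33.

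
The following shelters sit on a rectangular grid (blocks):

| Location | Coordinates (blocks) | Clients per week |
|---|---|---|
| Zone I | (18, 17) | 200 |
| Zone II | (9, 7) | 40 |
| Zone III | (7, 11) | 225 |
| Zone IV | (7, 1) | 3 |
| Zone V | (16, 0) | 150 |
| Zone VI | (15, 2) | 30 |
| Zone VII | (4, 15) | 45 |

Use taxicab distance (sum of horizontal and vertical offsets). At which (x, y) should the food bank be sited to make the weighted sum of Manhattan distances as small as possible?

Manhattan distance separates: Σwᵢ(|x−xᵢ|+|y−yᵢ|) = Σwᵢ|x−xᵢ| + Σwᵢ|y−yᵢ|, so x and y are optimised independently as 1-D weighted medians.
Total weight W = 693; half = 346.5.
x-coordinate, sorted with cumulative weight:
  x=4 (Zone VII, w=45) cum 45
  x=7 (Zone III, w=225) cum 270
  x=7 (Zone IV, w=3) cum 273
  x=9 (Zone II, w=40) cum 313
  x=15 (Zone VI, w=30) cum 343
  x=16 (Zone V, w=150) cum 493  ← median
  x=18 (Zone I, w=200) cum 693
⇒ x* = 16
y-coordinate, sorted with cumulative weight:
  y=0 (Zone V, w=150) cum 150
  y=1 (Zone IV, w=3) cum 153
  y=2 (Zone VI, w=30) cum 183
  y=7 (Zone II, w=40) cum 223
  y=11 (Zone III, w=225) cum 448  ← median
  y=15 (Zone VII, w=45) cum 493
  y=17 (Zone I, w=200) cum 693
⇒ y* = 11

(16, 11)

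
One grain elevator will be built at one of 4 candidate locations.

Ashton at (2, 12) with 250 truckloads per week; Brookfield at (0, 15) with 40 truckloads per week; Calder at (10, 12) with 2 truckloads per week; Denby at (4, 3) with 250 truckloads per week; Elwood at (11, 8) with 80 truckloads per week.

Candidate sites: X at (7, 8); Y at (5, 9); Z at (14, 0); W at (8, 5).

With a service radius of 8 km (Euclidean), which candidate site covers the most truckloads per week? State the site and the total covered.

Coverage radius r = 8 km; a point is covered iff (Δx)²+(Δy)² ≤ 8² = 64.
  X (7, 8): covers {Ashton, Calder, Denby, Elwood} → 582
  Y (5, 9): covers {Ashton, Brookfield, Calder, Denby, Elwood} → 622
  Z (14, 0): covers {none} → 0
  W (8, 5): covers {Calder, Denby, Elwood} → 332
Maximum coverage at Y: 622 truckloads per week.

Y, covering 622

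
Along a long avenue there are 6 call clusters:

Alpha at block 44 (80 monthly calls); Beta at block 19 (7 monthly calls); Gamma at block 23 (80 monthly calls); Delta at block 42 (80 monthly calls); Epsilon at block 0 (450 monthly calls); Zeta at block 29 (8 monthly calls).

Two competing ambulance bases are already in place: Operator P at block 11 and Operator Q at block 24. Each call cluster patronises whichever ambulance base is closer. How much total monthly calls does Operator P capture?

The indifferent point is the midpoint (11+24)/2 = 17.5; call clusters left of it (closer to Operator P at 11) go to Operator P, those right go to Operator Q.
  Epsilon at 0 (w=450) → Operator P
  Beta at 19 (w=7) → Operator Q
  Gamma at 23 (w=80) → Operator Q
  Zeta at 29 (w=8) → Operator Q
  Delta at 42 (w=80) → Operator Q
  Alpha at 44 (w=80) → Operator Q
Operator P captures 450; Operator Q captures 255.

450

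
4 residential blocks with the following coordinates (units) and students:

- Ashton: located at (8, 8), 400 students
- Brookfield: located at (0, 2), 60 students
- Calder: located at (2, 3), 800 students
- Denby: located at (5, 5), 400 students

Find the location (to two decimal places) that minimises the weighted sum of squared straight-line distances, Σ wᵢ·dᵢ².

(4.10, 4.65)

The minimiser of Σwᵢ‖p−pᵢ‖² is the weighted centroid p* = (Σwᵢpᵢ)/(Σwᵢ).
Σwᵢ = 1660.
Σwᵢxᵢ = 400·8 + 60·0 + 800·2 + 400·5 = 6800.
Σwᵢyᵢ = 400·8 + 60·2 + 800·3 + 400·5 = 7720.
x* = 6800/1660 = 4.10, y* = 7720/1660 = 4.65.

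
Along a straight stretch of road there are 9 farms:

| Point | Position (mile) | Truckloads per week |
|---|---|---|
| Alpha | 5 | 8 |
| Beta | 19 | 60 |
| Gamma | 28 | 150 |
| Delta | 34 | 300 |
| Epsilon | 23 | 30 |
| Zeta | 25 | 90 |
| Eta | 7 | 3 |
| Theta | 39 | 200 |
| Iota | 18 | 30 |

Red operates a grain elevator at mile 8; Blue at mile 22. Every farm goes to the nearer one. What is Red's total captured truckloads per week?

11

The indifferent point is the midpoint (8+22)/2 = 15; farms left of it (closer to Red at 8) go to Red, those right go to Blue.
  Alpha at 5 (w=8) → Red
  Eta at 7 (w=3) → Red
  Iota at 18 (w=30) → Blue
  Beta at 19 (w=60) → Blue
  Epsilon at 23 (w=30) → Blue
  Zeta at 25 (w=90) → Blue
  Gamma at 28 (w=150) → Blue
  Delta at 34 (w=300) → Blue
  Theta at 39 (w=200) → Blue
Red captures 11; Blue captures 860.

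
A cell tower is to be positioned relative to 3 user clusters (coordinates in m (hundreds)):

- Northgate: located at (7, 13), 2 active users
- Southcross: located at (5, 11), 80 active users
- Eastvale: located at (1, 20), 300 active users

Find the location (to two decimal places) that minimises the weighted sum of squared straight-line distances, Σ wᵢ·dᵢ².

(1.87, 18.08)

The minimiser of Σwᵢ‖p−pᵢ‖² is the weighted centroid p* = (Σwᵢpᵢ)/(Σwᵢ).
Σwᵢ = 382.
Σwᵢxᵢ = 2·7 + 80·5 + 300·1 = 714.
Σwᵢyᵢ = 2·13 + 80·11 + 300·20 = 6906.
x* = 714/382 = 1.87, y* = 6906/382 = 18.08.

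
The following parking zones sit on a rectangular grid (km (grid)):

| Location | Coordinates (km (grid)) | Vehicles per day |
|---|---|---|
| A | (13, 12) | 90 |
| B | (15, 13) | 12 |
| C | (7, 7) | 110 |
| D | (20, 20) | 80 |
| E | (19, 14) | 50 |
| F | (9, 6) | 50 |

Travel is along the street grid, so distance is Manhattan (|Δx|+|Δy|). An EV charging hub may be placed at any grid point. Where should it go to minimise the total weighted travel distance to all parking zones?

Manhattan distance separates: Σwᵢ(|x−xᵢ|+|y−yᵢ|) = Σwᵢ|x−xᵢ| + Σwᵢ|y−yᵢ|, so x and y are optimised independently as 1-D weighted medians.
Total weight W = 392; half = 196.
x-coordinate, sorted with cumulative weight:
  x=7 (C, w=110) cum 110
  x=9 (F, w=50) cum 160
  x=13 (A, w=90) cum 250  ← median
  x=15 (B, w=12) cum 262
  x=19 (E, w=50) cum 312
  x=20 (D, w=80) cum 392
⇒ x* = 13
y-coordinate, sorted with cumulative weight:
  y=6 (F, w=50) cum 50
  y=7 (C, w=110) cum 160
  y=12 (A, w=90) cum 250  ← median
  y=13 (B, w=12) cum 262
  y=14 (E, w=50) cum 312
  y=20 (D, w=80) cum 392
⇒ y* = 12

(13, 12)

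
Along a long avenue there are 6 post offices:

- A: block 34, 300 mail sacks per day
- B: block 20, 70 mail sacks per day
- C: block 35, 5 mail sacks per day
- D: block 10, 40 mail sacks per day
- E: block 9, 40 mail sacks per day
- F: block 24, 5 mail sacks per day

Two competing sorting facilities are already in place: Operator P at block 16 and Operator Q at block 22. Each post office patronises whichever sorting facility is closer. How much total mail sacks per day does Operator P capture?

80

The indifferent point is the midpoint (16+22)/2 = 19; post offices left of it (closer to Operator P at 16) go to Operator P, those right go to Operator Q.
  E at 9 (w=40) → Operator P
  D at 10 (w=40) → Operator P
  B at 20 (w=70) → Operator Q
  F at 24 (w=5) → Operator Q
  A at 34 (w=300) → Operator Q
  C at 35 (w=5) → Operator Q
Operator P captures 80; Operator Q captures 380.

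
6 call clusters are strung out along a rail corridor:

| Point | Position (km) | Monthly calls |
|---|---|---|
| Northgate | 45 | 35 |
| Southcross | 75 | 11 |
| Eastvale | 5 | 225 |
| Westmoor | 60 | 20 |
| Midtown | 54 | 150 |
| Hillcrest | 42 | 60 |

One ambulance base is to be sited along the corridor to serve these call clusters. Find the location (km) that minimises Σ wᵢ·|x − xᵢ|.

x = 42

For a sum of weighted absolute distances on a line, the optimum is the weighted median (not the mean). Total weight W = 501; half-weight = 250.5.
Sort by position and accumulate weight:
  km 5 (Eastvale, w=225) → cum 225
  km 42 (Hillcrest, w=60) → cum 285  ≥ 250.5 → median here
  km 45 (Northgate, w=35) → cum 320
  km 54 (Midtown, w=150) → cum 470
  km 60 (Westmoor, w=20) → cum 490
  km 75 (Southcross, w=11) → cum 501
Optimal location: km 42.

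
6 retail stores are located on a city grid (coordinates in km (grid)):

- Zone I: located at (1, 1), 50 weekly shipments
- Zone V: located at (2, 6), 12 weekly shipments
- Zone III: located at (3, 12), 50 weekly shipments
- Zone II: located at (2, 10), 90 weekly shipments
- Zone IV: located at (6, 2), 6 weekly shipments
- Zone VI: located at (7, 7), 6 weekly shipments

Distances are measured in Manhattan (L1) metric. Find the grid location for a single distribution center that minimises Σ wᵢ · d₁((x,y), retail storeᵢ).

(2, 10)

Manhattan distance separates: Σwᵢ(|x−xᵢ|+|y−yᵢ|) = Σwᵢ|x−xᵢ| + Σwᵢ|y−yᵢ|, so x and y are optimised independently as 1-D weighted medians.
Total weight W = 214; half = 107.
x-coordinate, sorted with cumulative weight:
  x=1 (Zone I, w=50) cum 50
  x=2 (Zone V, w=12) cum 62
  x=2 (Zone II, w=90) cum 152  ← median
  x=3 (Zone III, w=50) cum 202
  x=6 (Zone IV, w=6) cum 208
  x=7 (Zone VI, w=6) cum 214
⇒ x* = 2
y-coordinate, sorted with cumulative weight:
  y=1 (Zone I, w=50) cum 50
  y=2 (Zone IV, w=6) cum 56
  y=6 (Zone V, w=12) cum 68
  y=7 (Zone VI, w=6) cum 74
  y=10 (Zone II, w=90) cum 164  ← median
  y=12 (Zone III, w=50) cum 214
⇒ y* = 10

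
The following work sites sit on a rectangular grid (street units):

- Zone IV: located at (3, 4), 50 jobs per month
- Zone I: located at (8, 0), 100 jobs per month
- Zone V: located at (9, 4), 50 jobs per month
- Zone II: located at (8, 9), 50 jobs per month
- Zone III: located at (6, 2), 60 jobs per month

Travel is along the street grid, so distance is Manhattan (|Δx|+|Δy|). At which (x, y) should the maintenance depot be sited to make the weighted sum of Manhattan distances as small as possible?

Manhattan distance separates: Σwᵢ(|x−xᵢ|+|y−yᵢ|) = Σwᵢ|x−xᵢ| + Σwᵢ|y−yᵢ|, so x and y are optimised independently as 1-D weighted medians.
Total weight W = 310; half = 155.
x-coordinate, sorted with cumulative weight:
  x=3 (Zone IV, w=50) cum 50
  x=6 (Zone III, w=60) cum 110
  x=8 (Zone I, w=100) cum 210  ← median
  x=8 (Zone II, w=50) cum 260
  x=9 (Zone V, w=50) cum 310
⇒ x* = 8
y-coordinate, sorted with cumulative weight:
  y=0 (Zone I, w=100) cum 100
  y=2 (Zone III, w=60) cum 160  ← median
  y=4 (Zone IV, w=50) cum 210
  y=4 (Zone V, w=50) cum 260
  y=9 (Zone II, w=50) cum 310
⇒ y* = 2

(8, 2)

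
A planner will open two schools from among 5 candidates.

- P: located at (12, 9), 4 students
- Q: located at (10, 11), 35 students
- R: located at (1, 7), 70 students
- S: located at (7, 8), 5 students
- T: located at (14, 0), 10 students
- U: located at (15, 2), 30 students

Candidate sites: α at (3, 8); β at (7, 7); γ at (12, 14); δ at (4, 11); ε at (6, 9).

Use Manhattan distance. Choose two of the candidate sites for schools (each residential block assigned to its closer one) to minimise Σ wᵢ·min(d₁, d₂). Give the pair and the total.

{α, β}, total 1018

Evaluate every pair (each demand assigned to the nearer of the two):
  {α, β}: total = 1018
  {α, γ}: total = 1035
  {α, ε}: total = 1104
  {β, γ}: total = 1150
  {β, ε}: total = 1189
  {β, δ}: total = 1193
  {α, δ}: total = 1210
  {γ, ε}: total = 1305
  {γ, δ}: total = 1325
  {δ, ε}: total = 1384
Best pair: {α, β} with total 1018.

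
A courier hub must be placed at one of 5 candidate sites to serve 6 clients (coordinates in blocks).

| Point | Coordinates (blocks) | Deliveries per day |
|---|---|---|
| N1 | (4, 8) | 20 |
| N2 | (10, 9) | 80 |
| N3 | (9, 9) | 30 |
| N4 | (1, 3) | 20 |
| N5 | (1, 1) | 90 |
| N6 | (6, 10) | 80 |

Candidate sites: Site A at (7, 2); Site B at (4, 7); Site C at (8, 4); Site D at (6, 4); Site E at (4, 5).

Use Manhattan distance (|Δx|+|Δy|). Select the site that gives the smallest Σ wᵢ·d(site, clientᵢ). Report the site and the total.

Total weighted distance at each candidate:
  Site A (7, 2): total = 2740
  Site B (4, 7): total = 2220
  Site C (8, 4): total = 2600
  Site D (6, 4): total = 2400
  Site E (4, 5): total = 2420
Minimum is at Site B with total 2220 blocks.

Site B, total 2220 blocks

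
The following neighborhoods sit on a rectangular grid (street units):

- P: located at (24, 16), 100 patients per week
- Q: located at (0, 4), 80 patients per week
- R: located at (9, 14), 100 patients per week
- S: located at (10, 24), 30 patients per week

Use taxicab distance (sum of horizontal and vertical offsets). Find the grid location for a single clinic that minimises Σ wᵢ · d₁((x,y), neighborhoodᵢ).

(9, 14)

Manhattan distance separates: Σwᵢ(|x−xᵢ|+|y−yᵢ|) = Σwᵢ|x−xᵢ| + Σwᵢ|y−yᵢ|, so x and y are optimised independently as 1-D weighted medians.
Total weight W = 310; half = 155.
x-coordinate, sorted with cumulative weight:
  x=0 (Q, w=80) cum 80
  x=9 (R, w=100) cum 180  ← median
  x=10 (S, w=30) cum 210
  x=24 (P, w=100) cum 310
⇒ x* = 9
y-coordinate, sorted with cumulative weight:
  y=4 (Q, w=80) cum 80
  y=14 (R, w=100) cum 180  ← median
  y=16 (P, w=100) cum 280
  y=24 (S, w=30) cum 310
⇒ y* = 14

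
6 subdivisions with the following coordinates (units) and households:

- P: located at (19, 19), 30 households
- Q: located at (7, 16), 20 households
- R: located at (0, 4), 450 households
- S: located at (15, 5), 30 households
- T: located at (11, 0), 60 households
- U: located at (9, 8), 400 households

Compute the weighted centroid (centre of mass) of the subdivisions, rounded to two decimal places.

(5.47, 6.10)

The minimiser of Σwᵢ‖p−pᵢ‖² is the weighted centroid p* = (Σwᵢpᵢ)/(Σwᵢ).
Σwᵢ = 990.
Σwᵢxᵢ = 30·19 + 20·7 + 450·0 + 30·15 + 60·11 + 400·9 = 5420.
Σwᵢyᵢ = 30·19 + 20·16 + 450·4 + 30·5 + 60·0 + 400·8 = 6040.
x* = 5420/990 = 5.47, y* = 6040/990 = 6.10.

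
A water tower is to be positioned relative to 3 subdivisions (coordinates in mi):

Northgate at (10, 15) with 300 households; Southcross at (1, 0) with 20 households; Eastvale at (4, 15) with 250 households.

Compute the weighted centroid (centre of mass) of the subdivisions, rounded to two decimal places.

The minimiser of Σwᵢ‖p−pᵢ‖² is the weighted centroid p* = (Σwᵢpᵢ)/(Σwᵢ).
Σwᵢ = 570.
Σwᵢxᵢ = 300·10 + 20·1 + 250·4 = 4020.
Σwᵢyᵢ = 300·15 + 20·0 + 250·15 = 8250.
x* = 4020/570 = 7.05, y* = 8250/570 = 14.47.

(7.05, 14.47)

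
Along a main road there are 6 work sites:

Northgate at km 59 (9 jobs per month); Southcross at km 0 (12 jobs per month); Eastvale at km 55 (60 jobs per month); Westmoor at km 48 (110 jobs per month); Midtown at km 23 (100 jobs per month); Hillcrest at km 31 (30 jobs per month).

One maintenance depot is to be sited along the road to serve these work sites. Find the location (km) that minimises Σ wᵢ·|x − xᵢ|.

For a sum of weighted absolute distances on a line, the optimum is the weighted median (not the mean). Total weight W = 321; half-weight = 160.5.
Sort by position and accumulate weight:
  km 0 (Southcross, w=12) → cum 12
  km 23 (Midtown, w=100) → cum 112
  km 31 (Hillcrest, w=30) → cum 142
  km 48 (Westmoor, w=110) → cum 252  ≥ 160.5 → median here
  km 55 (Eastvale, w=60) → cum 312
  km 59 (Northgate, w=9) → cum 321
Optimal location: km 48.

x = 48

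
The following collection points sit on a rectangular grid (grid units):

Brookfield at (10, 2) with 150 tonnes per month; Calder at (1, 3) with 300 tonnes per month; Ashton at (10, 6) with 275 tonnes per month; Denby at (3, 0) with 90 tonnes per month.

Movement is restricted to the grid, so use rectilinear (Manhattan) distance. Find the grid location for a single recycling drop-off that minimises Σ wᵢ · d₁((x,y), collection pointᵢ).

(10, 3)

Manhattan distance separates: Σwᵢ(|x−xᵢ|+|y−yᵢ|) = Σwᵢ|x−xᵢ| + Σwᵢ|y−yᵢ|, so x and y are optimised independently as 1-D weighted medians.
Total weight W = 815; half = 407.5.
x-coordinate, sorted with cumulative weight:
  x=1 (Calder, w=300) cum 300
  x=3 (Denby, w=90) cum 390
  x=10 (Brookfield, w=150) cum 540  ← median
  x=10 (Ashton, w=275) cum 815
⇒ x* = 10
y-coordinate, sorted with cumulative weight:
  y=0 (Denby, w=90) cum 90
  y=2 (Brookfield, w=150) cum 240
  y=3 (Calder, w=300) cum 540  ← median
  y=6 (Ashton, w=275) cum 815
⇒ y* = 3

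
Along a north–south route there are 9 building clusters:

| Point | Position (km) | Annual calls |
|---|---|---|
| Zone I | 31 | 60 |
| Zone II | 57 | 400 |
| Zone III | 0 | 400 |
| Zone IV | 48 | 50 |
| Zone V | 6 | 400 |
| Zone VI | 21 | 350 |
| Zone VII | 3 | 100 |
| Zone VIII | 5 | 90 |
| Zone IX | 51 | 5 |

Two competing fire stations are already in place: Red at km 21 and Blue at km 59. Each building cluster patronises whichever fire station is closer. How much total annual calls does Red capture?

The indifferent point is the midpoint (21+59)/2 = 40; building clusters left of it (closer to Red at 21) go to Red, those right go to Blue.
  Zone III at 0 (w=400) → Red
  Zone VII at 3 (w=100) → Red
  Zone VIII at 5 (w=90) → Red
  Zone V at 6 (w=400) → Red
  Zone VI at 21 (w=350) → Red
  Zone I at 31 (w=60) → Red
  Zone IV at 48 (w=50) → Blue
  Zone IX at 51 (w=5) → Blue
  Zone II at 57 (w=400) → Blue
Red captures 1400; Blue captures 455.

1400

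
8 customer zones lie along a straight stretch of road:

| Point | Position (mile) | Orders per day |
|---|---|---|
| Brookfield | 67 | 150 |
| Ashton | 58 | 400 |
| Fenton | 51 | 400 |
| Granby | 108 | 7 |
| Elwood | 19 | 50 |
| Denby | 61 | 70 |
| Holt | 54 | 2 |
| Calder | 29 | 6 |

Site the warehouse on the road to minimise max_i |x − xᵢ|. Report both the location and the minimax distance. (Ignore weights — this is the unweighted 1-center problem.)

The 1-center on a line is the midpoint of the two extreme points: leftmost at 19, rightmost at 108.
Optimal location = (19 + 108)/2 = 63.5; maximum distance = (108 − 19)/2 = 44.5.

location 63.5, max distance 44.5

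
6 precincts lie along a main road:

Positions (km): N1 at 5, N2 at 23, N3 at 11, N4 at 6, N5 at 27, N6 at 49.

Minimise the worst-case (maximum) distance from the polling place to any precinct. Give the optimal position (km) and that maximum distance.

The 1-center on a line is the midpoint of the two extreme points: leftmost at 5, rightmost at 49.
Optimal location = (5 + 49)/2 = 27; maximum distance = (49 − 5)/2 = 22.

location 27, max distance 22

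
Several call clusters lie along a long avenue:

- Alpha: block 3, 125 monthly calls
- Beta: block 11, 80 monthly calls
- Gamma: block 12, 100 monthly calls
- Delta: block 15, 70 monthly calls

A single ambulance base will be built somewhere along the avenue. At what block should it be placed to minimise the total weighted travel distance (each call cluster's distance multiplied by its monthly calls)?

x = 11

For a sum of weighted absolute distances on a line, the optimum is the weighted median (not the mean). Total weight W = 375; half-weight = 187.5.
Sort by position and accumulate weight:
  block 3 (Alpha, w=125) → cum 125
  block 11 (Beta, w=80) → cum 205  ≥ 187.5 → median here
  block 12 (Gamma, w=100) → cum 305
  block 15 (Delta, w=70) → cum 375
Optimal location: block 11.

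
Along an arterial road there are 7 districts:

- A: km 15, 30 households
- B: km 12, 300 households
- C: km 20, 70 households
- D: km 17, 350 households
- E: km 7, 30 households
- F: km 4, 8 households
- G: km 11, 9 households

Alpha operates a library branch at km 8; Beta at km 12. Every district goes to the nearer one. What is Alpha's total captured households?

The indifferent point is the midpoint (8+12)/2 = 10; districts left of it (closer to Alpha at 8) go to Alpha, those right go to Beta.
  F at 4 (w=8) → Alpha
  E at 7 (w=30) → Alpha
  G at 11 (w=9) → Beta
  B at 12 (w=300) → Beta
  A at 15 (w=30) → Beta
  D at 17 (w=350) → Beta
  C at 20 (w=70) → Beta
Alpha captures 38; Beta captures 759.

38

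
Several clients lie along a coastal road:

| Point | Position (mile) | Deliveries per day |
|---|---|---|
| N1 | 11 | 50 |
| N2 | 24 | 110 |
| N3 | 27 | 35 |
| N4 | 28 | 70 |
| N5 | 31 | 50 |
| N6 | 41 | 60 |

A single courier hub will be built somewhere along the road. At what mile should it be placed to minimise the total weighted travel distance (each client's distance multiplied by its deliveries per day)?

For a sum of weighted absolute distances on a line, the optimum is the weighted median (not the mean). Total weight W = 375; half-weight = 187.5.
Sort by position and accumulate weight:
  mile 11 (N1, w=50) → cum 50
  mile 24 (N2, w=110) → cum 160
  mile 27 (N3, w=35) → cum 195  ≥ 187.5 → median here
  mile 28 (N4, w=70) → cum 265
  mile 31 (N5, w=50) → cum 315
  mile 41 (N6, w=60) → cum 375
Optimal location: mile 27.

x = 27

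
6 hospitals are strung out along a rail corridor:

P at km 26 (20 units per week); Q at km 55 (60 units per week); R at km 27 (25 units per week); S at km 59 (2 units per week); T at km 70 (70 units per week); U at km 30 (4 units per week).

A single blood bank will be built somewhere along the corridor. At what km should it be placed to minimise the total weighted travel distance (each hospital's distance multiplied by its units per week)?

x = 55

For a sum of weighted absolute distances on a line, the optimum is the weighted median (not the mean). Total weight W = 181; half-weight = 90.5.
Sort by position and accumulate weight:
  km 26 (P, w=20) → cum 20
  km 27 (R, w=25) → cum 45
  km 30 (U, w=4) → cum 49
  km 55 (Q, w=60) → cum 109  ≥ 90.5 → median here
  km 59 (S, w=2) → cum 111
  km 70 (T, w=70) → cum 181
Optimal location: km 55.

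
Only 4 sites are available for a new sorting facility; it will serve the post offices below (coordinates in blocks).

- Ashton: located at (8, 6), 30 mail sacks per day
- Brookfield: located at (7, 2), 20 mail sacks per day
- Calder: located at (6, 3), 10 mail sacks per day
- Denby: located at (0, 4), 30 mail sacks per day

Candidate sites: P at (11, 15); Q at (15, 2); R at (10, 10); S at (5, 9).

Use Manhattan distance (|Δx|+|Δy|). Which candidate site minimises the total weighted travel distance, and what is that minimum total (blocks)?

Total weighted distance at each candidate:
  P (11, 15): total = 1530
  Q (15, 2): total = 1100
  R (10, 10): total = 990
  S (5, 9): total = 730
Minimum is at S with total 730 blocks.

S, total 730 blocks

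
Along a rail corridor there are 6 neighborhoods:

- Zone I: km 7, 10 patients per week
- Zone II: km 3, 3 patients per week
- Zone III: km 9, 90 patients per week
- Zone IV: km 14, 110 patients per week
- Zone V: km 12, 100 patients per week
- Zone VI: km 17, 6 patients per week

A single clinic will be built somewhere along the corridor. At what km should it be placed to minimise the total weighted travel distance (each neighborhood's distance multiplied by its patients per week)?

x = 12

For a sum of weighted absolute distances on a line, the optimum is the weighted median (not the mean). Total weight W = 319; half-weight = 159.5.
Sort by position and accumulate weight:
  km 3 (Zone II, w=3) → cum 3
  km 7 (Zone I, w=10) → cum 13
  km 9 (Zone III, w=90) → cum 103
  km 12 (Zone V, w=100) → cum 203  ≥ 159.5 → median here
  km 14 (Zone IV, w=110) → cum 313
  km 17 (Zone VI, w=6) → cum 319
Optimal location: km 12.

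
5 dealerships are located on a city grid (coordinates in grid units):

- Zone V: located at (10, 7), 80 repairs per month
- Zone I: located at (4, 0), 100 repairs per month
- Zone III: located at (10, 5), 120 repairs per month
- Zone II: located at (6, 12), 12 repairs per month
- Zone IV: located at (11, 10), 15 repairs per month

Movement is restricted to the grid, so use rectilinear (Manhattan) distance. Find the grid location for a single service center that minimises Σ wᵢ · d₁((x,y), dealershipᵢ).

(10, 5)

Manhattan distance separates: Σwᵢ(|x−xᵢ|+|y−yᵢ|) = Σwᵢ|x−xᵢ| + Σwᵢ|y−yᵢ|, so x and y are optimised independently as 1-D weighted medians.
Total weight W = 327; half = 163.5.
x-coordinate, sorted with cumulative weight:
  x=4 (Zone I, w=100) cum 100
  x=6 (Zone II, w=12) cum 112
  x=10 (Zone V, w=80) cum 192  ← median
  x=10 (Zone III, w=120) cum 312
  x=11 (Zone IV, w=15) cum 327
⇒ x* = 10
y-coordinate, sorted with cumulative weight:
  y=0 (Zone I, w=100) cum 100
  y=5 (Zone III, w=120) cum 220  ← median
  y=7 (Zone V, w=80) cum 300
  y=10 (Zone IV, w=15) cum 315
  y=12 (Zone II, w=12) cum 327
⇒ y* = 5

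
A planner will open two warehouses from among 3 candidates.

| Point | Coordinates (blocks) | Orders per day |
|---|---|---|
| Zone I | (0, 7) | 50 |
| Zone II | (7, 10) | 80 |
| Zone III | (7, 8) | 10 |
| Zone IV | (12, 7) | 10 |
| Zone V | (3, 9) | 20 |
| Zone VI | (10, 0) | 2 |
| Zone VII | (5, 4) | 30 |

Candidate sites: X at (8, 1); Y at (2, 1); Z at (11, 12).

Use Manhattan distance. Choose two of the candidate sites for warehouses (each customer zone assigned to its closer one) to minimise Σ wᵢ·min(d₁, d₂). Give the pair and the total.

Evaluate every pair (each demand assigned to the nearer of the two):
  {Y, Z}: total = 1398
  {X, Z}: total = 1726
  {X, Y}: total = 1746
Best pair: {Y, Z} with total 1398.

{Y, Z}, total 1398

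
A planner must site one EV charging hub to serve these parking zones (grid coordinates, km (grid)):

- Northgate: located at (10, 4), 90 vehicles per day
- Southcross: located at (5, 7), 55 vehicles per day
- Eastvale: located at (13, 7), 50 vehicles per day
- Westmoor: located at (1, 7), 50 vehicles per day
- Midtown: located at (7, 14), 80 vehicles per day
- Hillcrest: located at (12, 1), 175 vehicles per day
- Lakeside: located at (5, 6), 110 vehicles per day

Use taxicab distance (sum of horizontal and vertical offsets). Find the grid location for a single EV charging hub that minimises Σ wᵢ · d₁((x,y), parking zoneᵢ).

(10, 6)

Manhattan distance separates: Σwᵢ(|x−xᵢ|+|y−yᵢ|) = Σwᵢ|x−xᵢ| + Σwᵢ|y−yᵢ|, so x and y are optimised independently as 1-D weighted medians.
Total weight W = 610; half = 305.
x-coordinate, sorted with cumulative weight:
  x=1 (Westmoor, w=50) cum 50
  x=5 (Southcross, w=55) cum 105
  x=5 (Lakeside, w=110) cum 215
  x=7 (Midtown, w=80) cum 295
  x=10 (Northgate, w=90) cum 385  ← median
  x=12 (Hillcrest, w=175) cum 560
  x=13 (Eastvale, w=50) cum 610
⇒ x* = 10
y-coordinate, sorted with cumulative weight:
  y=1 (Hillcrest, w=175) cum 175
  y=4 (Northgate, w=90) cum 265
  y=6 (Lakeside, w=110) cum 375  ← median
  y=7 (Southcross, w=55) cum 430
  y=7 (Eastvale, w=50) cum 480
  y=7 (Westmoor, w=50) cum 530
  y=14 (Midtown, w=80) cum 610
⇒ y* = 6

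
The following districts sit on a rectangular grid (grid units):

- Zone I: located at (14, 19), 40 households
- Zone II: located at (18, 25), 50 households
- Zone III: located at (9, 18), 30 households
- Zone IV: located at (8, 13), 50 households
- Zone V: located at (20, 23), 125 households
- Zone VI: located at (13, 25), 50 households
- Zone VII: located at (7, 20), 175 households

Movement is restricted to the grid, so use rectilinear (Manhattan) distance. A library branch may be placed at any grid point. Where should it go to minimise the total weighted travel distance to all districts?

(13, 20)

Manhattan distance separates: Σwᵢ(|x−xᵢ|+|y−yᵢ|) = Σwᵢ|x−xᵢ| + Σwᵢ|y−yᵢ|, so x and y are optimised independently as 1-D weighted medians.
Total weight W = 520; half = 260.
x-coordinate, sorted with cumulative weight:
  x=7 (Zone VII, w=175) cum 175
  x=8 (Zone IV, w=50) cum 225
  x=9 (Zone III, w=30) cum 255
  x=13 (Zone VI, w=50) cum 305  ← median
  x=14 (Zone I, w=40) cum 345
  x=18 (Zone II, w=50) cum 395
  x=20 (Zone V, w=125) cum 520
⇒ x* = 13
y-coordinate, sorted with cumulative weight:
  y=13 (Zone IV, w=50) cum 50
  y=18 (Zone III, w=30) cum 80
  y=19 (Zone I, w=40) cum 120
  y=20 (Zone VII, w=175) cum 295  ← median
  y=23 (Zone V, w=125) cum 420
  y=25 (Zone II, w=50) cum 470
  y=25 (Zone VI, w=50) cum 520
⇒ y* = 20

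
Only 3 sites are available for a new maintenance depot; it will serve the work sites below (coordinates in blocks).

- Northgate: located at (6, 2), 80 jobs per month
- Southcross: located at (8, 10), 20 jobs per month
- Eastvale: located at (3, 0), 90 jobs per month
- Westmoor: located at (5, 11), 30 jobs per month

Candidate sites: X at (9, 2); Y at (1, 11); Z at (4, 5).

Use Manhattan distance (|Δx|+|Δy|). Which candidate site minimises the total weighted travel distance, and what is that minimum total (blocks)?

Total weighted distance at each candidate:
  X (9, 2): total = 1530
  Y (1, 11): total = 2570
  Z (4, 5): total = 1330
Minimum is at Z with total 1330 blocks.

Z, total 1330 blocks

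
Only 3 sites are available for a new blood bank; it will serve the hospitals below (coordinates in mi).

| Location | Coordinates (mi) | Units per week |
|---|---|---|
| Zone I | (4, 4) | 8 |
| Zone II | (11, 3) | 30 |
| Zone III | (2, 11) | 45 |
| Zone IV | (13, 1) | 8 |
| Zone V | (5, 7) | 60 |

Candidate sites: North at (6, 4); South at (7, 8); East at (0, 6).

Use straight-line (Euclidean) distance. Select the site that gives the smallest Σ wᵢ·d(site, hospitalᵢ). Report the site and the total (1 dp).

Total weighted distance at each candidate:
  North (6, 4): total = 782.4
  South (7, 8): total = 702.4
  East (0, 6): total = 1037.5
Minimum is at South with total 702.4 mi.

South, total 702.4 mi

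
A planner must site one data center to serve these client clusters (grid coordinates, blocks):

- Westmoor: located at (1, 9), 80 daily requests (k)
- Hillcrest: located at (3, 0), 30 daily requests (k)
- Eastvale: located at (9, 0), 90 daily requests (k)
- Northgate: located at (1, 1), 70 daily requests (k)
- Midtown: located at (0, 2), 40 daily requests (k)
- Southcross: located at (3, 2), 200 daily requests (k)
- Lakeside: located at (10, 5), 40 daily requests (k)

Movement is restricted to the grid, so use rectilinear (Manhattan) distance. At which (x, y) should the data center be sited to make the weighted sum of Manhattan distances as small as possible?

(3, 2)

Manhattan distance separates: Σwᵢ(|x−xᵢ|+|y−yᵢ|) = Σwᵢ|x−xᵢ| + Σwᵢ|y−yᵢ|, so x and y are optimised independently as 1-D weighted medians.
Total weight W = 550; half = 275.
x-coordinate, sorted with cumulative weight:
  x=0 (Midtown, w=40) cum 40
  x=1 (Westmoor, w=80) cum 120
  x=1 (Northgate, w=70) cum 190
  x=3 (Hillcrest, w=30) cum 220
  x=3 (Southcross, w=200) cum 420  ← median
  x=9 (Eastvale, w=90) cum 510
  x=10 (Lakeside, w=40) cum 550
⇒ x* = 3
y-coordinate, sorted with cumulative weight:
  y=0 (Hillcrest, w=30) cum 30
  y=0 (Eastvale, w=90) cum 120
  y=1 (Northgate, w=70) cum 190
  y=2 (Midtown, w=40) cum 230
  y=2 (Southcross, w=200) cum 430  ← median
  y=5 (Lakeside, w=40) cum 470
  y=9 (Westmoor, w=80) cum 550
⇒ y* = 2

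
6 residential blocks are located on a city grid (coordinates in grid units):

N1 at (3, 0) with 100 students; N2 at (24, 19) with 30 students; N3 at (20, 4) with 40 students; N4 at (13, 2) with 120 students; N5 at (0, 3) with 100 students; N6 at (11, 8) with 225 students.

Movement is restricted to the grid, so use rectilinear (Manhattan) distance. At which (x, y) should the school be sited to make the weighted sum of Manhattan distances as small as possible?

(11, 3)

Manhattan distance separates: Σwᵢ(|x−xᵢ|+|y−yᵢ|) = Σwᵢ|x−xᵢ| + Σwᵢ|y−yᵢ|, so x and y are optimised independently as 1-D weighted medians.
Total weight W = 615; half = 307.5.
x-coordinate, sorted with cumulative weight:
  x=0 (N5, w=100) cum 100
  x=3 (N1, w=100) cum 200
  x=11 (N6, w=225) cum 425  ← median
  x=13 (N4, w=120) cum 545
  x=20 (N3, w=40) cum 585
  x=24 (N2, w=30) cum 615
⇒ x* = 11
y-coordinate, sorted with cumulative weight:
  y=0 (N1, w=100) cum 100
  y=2 (N4, w=120) cum 220
  y=3 (N5, w=100) cum 320  ← median
  y=4 (N3, w=40) cum 360
  y=8 (N6, w=225) cum 585
  y=19 (N2, w=30) cum 615
⇒ y* = 3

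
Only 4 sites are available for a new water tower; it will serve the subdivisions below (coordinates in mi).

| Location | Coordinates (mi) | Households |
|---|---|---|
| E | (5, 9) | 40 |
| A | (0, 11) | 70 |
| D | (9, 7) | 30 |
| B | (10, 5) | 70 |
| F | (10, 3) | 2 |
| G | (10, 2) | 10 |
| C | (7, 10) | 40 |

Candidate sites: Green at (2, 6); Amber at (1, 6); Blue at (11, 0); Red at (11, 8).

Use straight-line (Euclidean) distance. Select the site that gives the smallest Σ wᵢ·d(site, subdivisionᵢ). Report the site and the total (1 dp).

Total weighted distance at each candidate:
  Green (2, 6): total = 1685.8
  Amber (1, 6): total = 1838.6
  Blue (11, 0): total = 2556.4
  Red (11, 8): total = 1579.8
Minimum is at Red with total 1579.8 mi.

Red, total 1579.8 mi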